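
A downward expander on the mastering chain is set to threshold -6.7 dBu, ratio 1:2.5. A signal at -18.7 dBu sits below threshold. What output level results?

-36.7 dBu

Undershoot = (-6.7) − (-18.7) = 12 dB.
At 1:2.5, that expands to 30 dB under threshold.
Output = -6.7 − 30 = -36.7 dBu.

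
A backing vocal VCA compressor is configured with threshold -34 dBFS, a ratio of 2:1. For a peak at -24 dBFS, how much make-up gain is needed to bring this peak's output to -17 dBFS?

12 dB

Without make-up, output = threshold + overshoot/2 = -34 + 5 = -29 dBFS.
Gap to target: 12 dB.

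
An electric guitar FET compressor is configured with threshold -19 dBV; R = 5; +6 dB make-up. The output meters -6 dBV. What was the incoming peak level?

16 dBV

Before make-up, the level was -6 − 6 = -12 dBV.
The compressed level sits -12 − (-19) = 7 dB over threshold.
Input overshoot = R × output overshoot = 35 dB → input = -19 + 35 = 16 dBV.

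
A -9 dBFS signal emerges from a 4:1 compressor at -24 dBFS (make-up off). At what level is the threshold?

Let T be the threshold. Output overshoot = (input overshoot)/R, so -24 − T = (-9 − T)/4.
4·(-24 − T) = -9 − T → 3·T = -96 − (-9) = -87.
T = -87/3 = -29 dBFS.

-29 dBFS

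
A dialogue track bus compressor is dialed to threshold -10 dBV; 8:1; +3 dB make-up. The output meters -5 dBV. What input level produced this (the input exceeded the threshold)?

Stripping the +3 dB make-up gives -8 dBV at the gain stage.
Post-compression overshoot = -8 − (-10) = 2 dB.
Before 8:1 compression the overshoot was 2 × 8 = 16 dB, so input = -10 + 16 = 6 dBV.

6 dBV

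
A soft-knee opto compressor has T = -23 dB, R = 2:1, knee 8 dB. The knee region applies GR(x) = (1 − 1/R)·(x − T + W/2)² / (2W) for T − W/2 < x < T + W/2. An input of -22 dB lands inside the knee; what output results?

-22.78125 dB

x − T + W/2 = -22 − (-23) + 4 = 5.
GR = (1 − 1/2) × 5² / 16 = 0.5 × 25 / 16 = 0.78125 dB.
Output = -22 − 0.78125 = -22.78125 dB.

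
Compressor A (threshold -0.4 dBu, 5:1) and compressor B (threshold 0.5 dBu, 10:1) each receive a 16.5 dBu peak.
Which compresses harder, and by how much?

B, by 0.88 dB

A: GR = 16.9 − 16.9/5 = 13.52 dB.
B: GR = 16 − 16/10 = 14.4 dB.
B reduces 0.88 dB more.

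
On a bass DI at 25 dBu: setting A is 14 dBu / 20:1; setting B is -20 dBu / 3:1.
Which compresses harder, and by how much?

B, by 19.55 dB

A: overshoot 11 dB → output overshoot 0.55 dB → GR 10.45 dB.
B: overshoot 45 dB → output overshoot 15 dB → GR 30 dB.
Difference: 19.55 dB in favour of B.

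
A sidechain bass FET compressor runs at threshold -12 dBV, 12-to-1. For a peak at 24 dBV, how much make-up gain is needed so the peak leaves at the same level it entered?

33 dB

Overshoot 36 dB → 36/12 = 3 dB after compression, so the compressed level is -12 + 3 = -9 dBV.
Make-up = target − compressed = 24 − (-9) = 33 dB.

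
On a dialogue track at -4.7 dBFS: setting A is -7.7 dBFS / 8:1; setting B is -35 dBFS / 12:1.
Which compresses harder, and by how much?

A: overshoot 3 dB → output overshoot 0.375 dB → GR 2.625 dB.
B: overshoot 30.3 dB → output overshoot 2.525 dB → GR 27.775 dB.
B reduces 25.15 dB more.

B, by 25.15 dB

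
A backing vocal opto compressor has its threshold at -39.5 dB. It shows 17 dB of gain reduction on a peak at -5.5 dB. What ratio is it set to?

Input overshoot = -5.5 − (-39.5) = 34 dB.
Output overshoot = 34 − 17 = 17 dB.
Ratio = input overshoot / output overshoot = 34 / 17 = 2.

2:1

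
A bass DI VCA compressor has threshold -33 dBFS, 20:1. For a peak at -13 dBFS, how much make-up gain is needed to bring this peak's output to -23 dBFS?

9 dB

The peak compresses to -33 + 20/20 = -32 dBFS.
To reach -23 dBFS requires -23 − (-32) = 9 dB of make-up.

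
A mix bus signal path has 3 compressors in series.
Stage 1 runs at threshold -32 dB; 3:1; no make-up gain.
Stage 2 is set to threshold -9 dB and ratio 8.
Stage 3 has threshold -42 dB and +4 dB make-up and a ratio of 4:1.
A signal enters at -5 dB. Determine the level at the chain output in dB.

-33.25 dB

Stage 1: 27 dB above -32 dB, reduced 3:1 to 9 dB above → -23 dB.
Stage 2: below threshold (-23 ≤ -9); passes unchanged; output -23 dB.
Stage 3: 19 dB above -42 dB, reduced 4:1 to 4.75 dB above → -37.25 dB; +4 dB make-up → -33.25 dB.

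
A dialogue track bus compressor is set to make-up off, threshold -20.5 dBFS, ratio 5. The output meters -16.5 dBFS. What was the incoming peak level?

-0.5 dBFS

That's 4 dB above the -20.5 dBFS threshold.
Input overshoot = R × output overshoot = 20 dB → input = -20.5 + 20 = -0.5 dBFS.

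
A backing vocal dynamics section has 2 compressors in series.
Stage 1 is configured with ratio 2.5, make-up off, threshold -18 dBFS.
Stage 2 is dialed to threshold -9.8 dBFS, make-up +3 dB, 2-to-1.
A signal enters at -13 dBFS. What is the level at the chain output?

Stage 1: overshoot 5 dB → 5/2.5 = 2 dB → -16 dBFS.
Stage 2: -16 dBFS is at or below the -9.8 dBFS threshold — no compression; make-up brings it to -13 dBFS.

-13 dBFS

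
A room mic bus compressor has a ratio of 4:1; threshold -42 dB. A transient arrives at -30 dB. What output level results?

Overshoot: -30 − (-42) = 12 dB.
The 12 dB excess becomes 3 dB after 4:1 reduction.
That puts the output at -39 dB.

-39 dB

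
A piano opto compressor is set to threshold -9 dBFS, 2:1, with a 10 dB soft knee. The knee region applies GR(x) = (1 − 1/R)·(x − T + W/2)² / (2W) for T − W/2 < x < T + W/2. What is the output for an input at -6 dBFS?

-7.6 dBFS

x − T + W/2 = -6 − (-9) + 5 = 8.
GR = (1 − 1/2) × 8² / 20 = 0.5 × 64 / 20 = 1.6 dB.
Output = -6 − 1.6 = -7.6 dBFS.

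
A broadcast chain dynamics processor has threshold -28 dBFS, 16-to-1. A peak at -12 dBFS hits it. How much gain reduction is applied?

15 dB

-12 dBFS exceeds the threshold by 16 dB.
At 16:1, output sits 16/16 = 1 dB above threshold.
Gain reduction = 16 − 1 = 15 dB.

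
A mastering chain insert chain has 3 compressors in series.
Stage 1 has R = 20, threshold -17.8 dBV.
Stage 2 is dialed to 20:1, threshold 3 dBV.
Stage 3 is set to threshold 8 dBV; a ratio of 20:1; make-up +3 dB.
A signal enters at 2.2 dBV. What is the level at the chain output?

-13.8 dBV

Stage 1: 20 dB above -17.8 dBV, reduced 20:1 to 1 dB above → -16.8 dBV.
Stage 2: -16.8 dBV ≤ 3 dBV, so stage 2 doesn't engage; output -16.8 dBV.
Stage 3: below threshold (-16.8 ≤ 8); passes unchanged; make-up brings it to -13.8 dBV.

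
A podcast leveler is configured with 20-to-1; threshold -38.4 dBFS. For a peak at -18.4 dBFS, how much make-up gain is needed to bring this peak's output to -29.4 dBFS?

The peak compresses to -38.4 + 20/20 = -37.4 dBFS.
To reach -29.4 dBFS requires -29.4 − (-37.4) = 8 dB of make-up.

8 dB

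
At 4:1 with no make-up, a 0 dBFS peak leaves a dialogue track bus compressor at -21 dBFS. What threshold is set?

Gain reduction = 0 − (-21) = 21 dB; output overshoot = GR / (R − 1) = 21 / 3 = 7 dB.
Threshold = output − output overshoot = -21 − 7 = -28 dBFS.

-28 dBFS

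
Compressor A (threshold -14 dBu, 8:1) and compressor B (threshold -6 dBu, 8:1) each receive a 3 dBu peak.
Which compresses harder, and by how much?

A, by 7 dB

A: 17 dB over, compressed to 2.125 dB over, so 14.875 dB of GR.
B: 9 dB over, compressed to 1.125 dB over, so 7.875 dB of GR.
Difference: 7 dB in favour of A.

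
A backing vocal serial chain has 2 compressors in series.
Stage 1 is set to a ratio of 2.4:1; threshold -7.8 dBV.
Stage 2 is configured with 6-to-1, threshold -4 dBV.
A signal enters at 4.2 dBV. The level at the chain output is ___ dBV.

-3.8 dBV

Stage 1: 4.2 dBV is 12 dB over -7.8 dBV; at 2.4:1 that becomes 5 dB over, giving -2.8 dBV.
Stage 2: -2.8 dBV is 1.2 dB over -4 dBV; at 6:1 that becomes 0.2 dB over, giving -3.8 dBV.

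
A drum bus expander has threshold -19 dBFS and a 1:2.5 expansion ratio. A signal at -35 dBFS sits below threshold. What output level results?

Below threshold, a 1:2.5 expander applies gain = (2.5−1)×(T − x) of attenuation.
(2.5−1) × 16 = 24 dB, so output = -35 − 24 = -59 dBFS.

-59 dBFS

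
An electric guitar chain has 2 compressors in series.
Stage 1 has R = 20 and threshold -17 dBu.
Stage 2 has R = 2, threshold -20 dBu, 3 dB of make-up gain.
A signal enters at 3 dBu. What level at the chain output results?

-15 dBu

Stage 1: 3 dBu is 20 dB over -17 dBu; at 20:1 that becomes 1 dB over, giving -16 dBu.
Stage 2: 4 dB above -20 dBu, reduced 2:1 to 2 dB above → -18 dBu; +3 dB make-up → -15 dBu.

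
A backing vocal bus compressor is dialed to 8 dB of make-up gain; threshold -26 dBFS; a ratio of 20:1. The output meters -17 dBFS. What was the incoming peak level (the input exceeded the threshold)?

-6 dBFS

Remove make-up: -17 − 8 = -25 dBFS.
The compressed level sits -25 − (-26) = 1 dB over threshold.
Before 20:1 compression the overshoot was 1 × 20 = 20 dB, so input = -26 + 20 = -6 dBFS.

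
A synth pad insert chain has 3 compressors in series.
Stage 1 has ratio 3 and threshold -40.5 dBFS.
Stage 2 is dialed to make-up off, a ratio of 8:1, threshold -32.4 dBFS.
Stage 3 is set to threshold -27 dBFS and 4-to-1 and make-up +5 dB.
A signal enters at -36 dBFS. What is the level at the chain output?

-34 dBFS

Stage 1: 4.5 dB above -40.5 dBFS, reduced 3:1 to 1.5 dB above → -39 dBFS.
Stage 2: below threshold (-39 ≤ -32.4); passes unchanged; output -39 dBFS.
Stage 3: -39 dBFS is at or below the -27 dBFS threshold — no compression; make-up brings it to -34 dBFS.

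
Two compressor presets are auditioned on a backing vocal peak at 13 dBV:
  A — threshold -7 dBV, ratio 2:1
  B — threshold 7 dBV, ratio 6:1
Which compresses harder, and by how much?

A, by 5 dB

A: 20 dB over, compressed to 10 dB over, so 10 dB of GR.
B: 6 dB over, compressed to 1 dB over, so 5 dB of GR.
A reduces 5 dB more.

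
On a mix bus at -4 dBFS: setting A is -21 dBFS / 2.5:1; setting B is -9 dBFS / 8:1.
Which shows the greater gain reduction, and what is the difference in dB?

A, by 5.825 dB

A: overshoot 17 dB → output overshoot 6.8 dB → GR 10.2 dB.
B: overshoot 5 dB → output overshoot 0.625 dB → GR 4.375 dB.
A applies 5.825 dB more gain reduction.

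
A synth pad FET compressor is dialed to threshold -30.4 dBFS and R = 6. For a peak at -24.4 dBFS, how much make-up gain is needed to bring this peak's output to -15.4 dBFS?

14 dB

The peak compresses to -30.4 + 6/6 = -29.4 dBFS.
To reach -15.4 dBFS requires -15.4 − (-29.4) = 14 dB of make-up.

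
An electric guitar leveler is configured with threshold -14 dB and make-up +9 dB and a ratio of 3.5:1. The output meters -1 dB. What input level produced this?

Stripping the +9 dB make-up gives -10 dB at the gain stage.
The compressed level sits -10 − (-14) = 4 dB over threshold.
Input overshoot = R × output overshoot = 14 dB → input = -14 + 14 = 0 dB.

0 dB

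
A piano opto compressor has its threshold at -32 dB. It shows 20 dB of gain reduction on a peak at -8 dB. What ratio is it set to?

Input overshoot = -8 − (-32) = 24 dB.
Output overshoot = 24 − 20 = 4 dB.
Ratio = input overshoot / output overshoot = 24 / 4 = 6.

6:1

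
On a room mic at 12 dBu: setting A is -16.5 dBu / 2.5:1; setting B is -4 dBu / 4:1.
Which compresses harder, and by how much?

A: overshoot 28.5 dB → output overshoot 11.4 dB → GR 17.1 dB.
B: overshoot 16 dB → output overshoot 4 dB → GR 12 dB.
A applies 5.1 dB more gain reduction.

A, by 5.1 dB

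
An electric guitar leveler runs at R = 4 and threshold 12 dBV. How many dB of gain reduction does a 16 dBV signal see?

3 dB

The signal is 4 dB above threshold.
At 4:1, output sits 4/4 = 1 dB above threshold.
So the signal is attenuated by 4 − 1 = 3 dB.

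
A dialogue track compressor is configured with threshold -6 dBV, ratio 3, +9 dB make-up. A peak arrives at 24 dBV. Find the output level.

13 dBV

Overshoot: 24 − (-6) = 30 dB.
At 3:1 the overshoot is divided by 3, leaving 10 dB above threshold.
Output = -6 + 10 = 4 dBV; make-up adds 9 dB, giving 13 dBV.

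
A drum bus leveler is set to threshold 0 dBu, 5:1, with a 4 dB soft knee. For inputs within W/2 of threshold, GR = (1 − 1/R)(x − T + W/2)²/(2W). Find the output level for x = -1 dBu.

x − T + W/2 = -1 − 0 + 2 = 1.
GR = (1 − 1/5) × 1² / 8 = 0.8 × 1 / 8 = 0.1 dB.
Output = -1 − 0.1 = -1.1 dBu.

-1.1 dBu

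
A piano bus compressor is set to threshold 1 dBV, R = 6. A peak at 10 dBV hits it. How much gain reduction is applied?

The signal is 9 dB above threshold.
After 6:1 compression the overshoot becomes 9/6 = 1.5 dB.
Gain reduction = 9 − 1.5 = 7.5 dB.

7.5 dB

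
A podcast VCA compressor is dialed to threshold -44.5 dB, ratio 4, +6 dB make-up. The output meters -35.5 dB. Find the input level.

-32.5 dB

Remove make-up: -35.5 − 6 = -41.5 dB.
The compressed level sits -41.5 − (-44.5) = 3 dB over threshold.
Undo the ratio: input overshoot = 3 × 4 = 12 dB, giving input = -32.5 dB.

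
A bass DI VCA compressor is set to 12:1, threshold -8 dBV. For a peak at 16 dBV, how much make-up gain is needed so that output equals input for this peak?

22 dB

Overshoot 24 dB → 24/12 = 2 dB after compression, so the compressed level is -8 + 2 = -6 dBV.
Make-up = target − compressed = 16 − (-6) = 22 dB.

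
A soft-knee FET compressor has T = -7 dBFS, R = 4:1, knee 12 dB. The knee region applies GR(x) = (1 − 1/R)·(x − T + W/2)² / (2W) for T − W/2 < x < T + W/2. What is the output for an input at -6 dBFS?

x − T + W/2 = -6 − (-7) + 6 = 7.
GR = (1 − 1/4) × 7² / 24 = 0.75 × 49 / 24 = 1.53125 dB.
Output = -6 − 1.53125 = -7.53125 dBFS.

-7.53125 dBFS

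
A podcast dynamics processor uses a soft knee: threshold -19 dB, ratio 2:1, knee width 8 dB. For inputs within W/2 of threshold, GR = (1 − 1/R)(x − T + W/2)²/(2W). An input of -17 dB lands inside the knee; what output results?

x − T + W/2 = -17 − (-19) + 4 = 6.
GR = (1 − 1/2) × 6² / 16 = 0.5 × 36 / 16 = 1.125 dB.
Output = -17 − 1.125 = -18.125 dB.

-18.125 dB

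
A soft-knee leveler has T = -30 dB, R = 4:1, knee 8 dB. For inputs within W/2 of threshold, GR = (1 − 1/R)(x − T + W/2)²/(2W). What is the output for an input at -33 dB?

x − T + W/2 = -33 − (-30) + 4 = 1.
GR = (1 − 1/4) × 1² / 16 = 0.75 × 1 / 16 = 0.046875 dB.
Output = -33 − 0.046875 = -33.046875 dB.

-33.046875 dB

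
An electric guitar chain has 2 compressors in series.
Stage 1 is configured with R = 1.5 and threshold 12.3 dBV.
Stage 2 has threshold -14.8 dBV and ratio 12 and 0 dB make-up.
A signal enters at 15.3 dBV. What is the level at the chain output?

-12.375 dBV

Stage 1: 3 dB above 12.3 dBV, reduced 1.5:1 to 2 dB above → 14.3 dBV.
Stage 2: 29.1 dB above -14.8 dBV, reduced 12:1 to 2.425 dB above → -12.375 dBV.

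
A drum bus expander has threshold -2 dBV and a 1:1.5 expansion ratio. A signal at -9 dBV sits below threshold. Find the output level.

Below threshold, a 1:1.5 expander applies gain = (1.5−1)×(T − x) of attenuation.
(1.5−1) × 7 = 3.5 dB, so output = -9 − 3.5 = -12.5 dBV.

-12.5 dBV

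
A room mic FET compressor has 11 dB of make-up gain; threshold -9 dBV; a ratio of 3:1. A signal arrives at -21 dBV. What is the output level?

-10 dBV

-21 dBV is 12 dB below the -9 dBV threshold, so no gain reduction is applied.
Make-up gain adds 11 dB: -21 + 11 = -10 dBV.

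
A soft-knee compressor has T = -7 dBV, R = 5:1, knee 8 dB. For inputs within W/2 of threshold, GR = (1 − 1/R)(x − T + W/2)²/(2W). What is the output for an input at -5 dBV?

-6.8 dBV

x − T + W/2 = -5 − (-7) + 4 = 6.
GR = (1 − 1/5) × 6² / 16 = 0.8 × 36 / 16 = 1.8 dB.
Output = -5 − 1.8 = -6.8 dBV.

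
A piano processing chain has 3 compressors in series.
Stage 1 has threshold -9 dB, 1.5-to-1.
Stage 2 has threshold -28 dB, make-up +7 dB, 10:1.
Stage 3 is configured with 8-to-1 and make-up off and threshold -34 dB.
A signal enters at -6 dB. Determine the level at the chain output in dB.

-32.1125 dB

Stage 1: overshoot 3 dB → 3/1.5 = 2 dB → -7 dB.
Stage 2: -7 dB is 21 dB over -28 dB; at 10:1 that becomes 2.1 dB over, giving -25.9 dB; +7 dB make-up → -18.9 dB.
Stage 3: overshoot 15.1 dB → 15.1/8 = 1.8875 dB → -32.1125 dB.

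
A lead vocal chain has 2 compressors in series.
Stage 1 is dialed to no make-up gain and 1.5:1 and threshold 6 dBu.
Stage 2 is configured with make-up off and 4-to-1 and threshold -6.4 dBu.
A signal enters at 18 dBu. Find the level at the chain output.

-1.3 dBu

Stage 1: overshoot 12 dB → 12/1.5 = 8 dB → 14 dBu.
Stage 2: 20.4 dB above -6.4 dBu, reduced 4:1 to 5.1 dB above → -1.3 dBu.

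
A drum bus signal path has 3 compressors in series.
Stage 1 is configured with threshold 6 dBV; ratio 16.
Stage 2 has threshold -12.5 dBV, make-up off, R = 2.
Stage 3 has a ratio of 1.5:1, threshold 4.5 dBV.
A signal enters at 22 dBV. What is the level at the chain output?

-2.75 dBV

Stage 1: overshoot 16 dB → 16/16 = 1 dB → 7 dBV.
Stage 2: 7 dBV is 19.5 dB over -12.5 dBV; at 2:1 that becomes 9.75 dB over, giving -2.75 dBV.
Stage 3: -2.75 dBV is at or below the 4.5 dBV threshold — no compression; output -2.75 dBV.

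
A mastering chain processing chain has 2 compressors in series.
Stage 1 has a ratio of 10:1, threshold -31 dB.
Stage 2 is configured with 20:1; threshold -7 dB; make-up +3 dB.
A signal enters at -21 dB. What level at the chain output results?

-27 dB

Stage 1: -21 dB is 10 dB over -31 dB; at 10:1 that becomes 1 dB over, giving -30 dB.
Stage 2: -30 dB is at or below the -7 dB threshold — no compression; make-up brings it to -27 dB.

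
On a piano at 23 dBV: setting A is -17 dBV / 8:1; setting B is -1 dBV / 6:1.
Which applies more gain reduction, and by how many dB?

A: 40 dB over, compressed to 5 dB over, so 35 dB of GR.
B: 24 dB over, compressed to 4 dB over, so 20 dB of GR.
Difference: 15 dB in favour of A.

A, by 15 dB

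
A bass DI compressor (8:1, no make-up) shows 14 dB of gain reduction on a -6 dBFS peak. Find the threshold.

Input is 16 dB above T (since output overshoot × R = input overshoot: (-20 − T)·8 = -6 − T gives T = -22 dBFS).
Check: -22 + (-6 − (-22))/8 = -22 + 2 = -20 dBFS. ✓

-22 dBFS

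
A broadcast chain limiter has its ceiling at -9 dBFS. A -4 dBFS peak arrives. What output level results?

At ∞:1, everything above -9 dBFS is held at the ceiling.

-9 dBFS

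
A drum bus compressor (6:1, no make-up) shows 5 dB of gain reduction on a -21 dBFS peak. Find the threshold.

Gain reduction = -21 − (-26) = 5 dB; output overshoot = GR / (R − 1) = 5 / 5 = 1 dB.
Threshold = output − output overshoot = -26 − 1 = -27 dBFS.

-27 dBFS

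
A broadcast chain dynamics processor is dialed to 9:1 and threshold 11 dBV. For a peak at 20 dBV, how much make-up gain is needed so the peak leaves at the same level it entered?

Overshoot 9 dB → 9/9 = 1 dB after compression, so the compressed level is 11 + 1 = 12 dBV.
Make-up = target − compressed = 20 − 12 = 8 dB.

8 dB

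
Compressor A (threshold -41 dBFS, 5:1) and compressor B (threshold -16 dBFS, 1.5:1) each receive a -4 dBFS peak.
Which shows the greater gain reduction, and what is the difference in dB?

A, by 25.6 dB

A: overshoot 37 dB → output overshoot 7.4 dB → GR 29.6 dB.
B: overshoot 12 dB → output overshoot 8 dB → GR 4 dB.
Difference: 25.6 dB in favour of A.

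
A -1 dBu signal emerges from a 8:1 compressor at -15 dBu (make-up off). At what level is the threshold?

Let T be the threshold. Output overshoot = (input overshoot)/R, so -15 − T = (-1 − T)/8.
8·(-15 − T) = -1 − T → 7·T = -120 − (-1) = -119.
T = -119/7 = -17 dBu.

-17 dBu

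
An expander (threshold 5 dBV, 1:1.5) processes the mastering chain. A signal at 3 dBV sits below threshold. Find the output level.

2 dBV

The input is 2 dB below the 5 dBV threshold.
A 1:1.5 expander multiplies undershoot by 1.5: 2 × 1.5 = 3 dB below threshold.
Output = 5 − 3 = 2 dBV.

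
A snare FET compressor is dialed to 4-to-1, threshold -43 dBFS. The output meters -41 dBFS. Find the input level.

-35 dBFS

The compressed level sits -41 − (-43) = 2 dB over threshold.
Before 4:1 compression the overshoot was 2 × 4 = 8 dB, so input = -43 + 8 = -35 dBFS.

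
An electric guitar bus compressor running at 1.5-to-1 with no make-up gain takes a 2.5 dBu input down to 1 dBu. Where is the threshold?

-2 dBu

Gain reduction = 2.5 − 1 = 1.5 dB; output overshoot = GR / (R − 1) = 1.5 / 0.5 = 3 dB.
Threshold = output − output overshoot = 1 − 3 = -2 dBu.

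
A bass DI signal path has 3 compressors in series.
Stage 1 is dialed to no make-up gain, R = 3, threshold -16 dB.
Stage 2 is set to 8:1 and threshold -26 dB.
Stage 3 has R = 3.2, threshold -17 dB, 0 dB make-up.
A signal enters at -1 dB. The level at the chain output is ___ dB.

Stage 1: -1 dB is 15 dB over -16 dB; at 3:1 that becomes 5 dB over, giving -11 dB.
Stage 2: -11 dB is 15 dB over -26 dB; at 8:1 that becomes 1.875 dB over, giving -24.125 dB.
Stage 3: -24.125 dB ≤ -17 dB, so stage 3 doesn't engage; output -24.125 dB.

-24.125 dB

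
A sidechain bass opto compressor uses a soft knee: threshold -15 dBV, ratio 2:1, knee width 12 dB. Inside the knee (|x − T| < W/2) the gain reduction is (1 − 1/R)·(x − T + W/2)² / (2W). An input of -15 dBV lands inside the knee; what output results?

x − T + W/2 = -15 − (-15) + 6 = 6.
GR = (1 − 1/2) × 6² / 24 = 0.5 × 36 / 24 = 0.75 dB.
Output = -15 − 0.75 = -15.75 dBV.

-15.75 dBV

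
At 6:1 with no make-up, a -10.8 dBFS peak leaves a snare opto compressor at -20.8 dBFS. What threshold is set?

-22.8 dBFS

Input is 12 dB above T (since output overshoot × R = input overshoot: (-20.8 − T)·6 = -10.8 − T gives T = -22.8 dBFS).
Check: -22.8 + (-10.8 − (-22.8))/6 = -22.8 + 2 = -20.8 dBFS. ✓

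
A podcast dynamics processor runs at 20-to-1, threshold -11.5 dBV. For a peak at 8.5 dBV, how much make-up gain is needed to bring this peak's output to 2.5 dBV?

Overshoot 20 dB → 20/20 = 1 dB after compression, so the compressed level is -11.5 + 1 = -10.5 dBV.
Make-up = target − compressed = 2.5 − (-10.5) = 13 dB.

13 dB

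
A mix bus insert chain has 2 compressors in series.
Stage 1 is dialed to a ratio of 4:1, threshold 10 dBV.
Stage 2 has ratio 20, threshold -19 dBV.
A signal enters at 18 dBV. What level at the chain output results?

Stage 1: 8 dB above 10 dBV, reduced 4:1 to 2 dB above → 12 dBV.
Stage 2: 12 dBV is 31 dB over -19 dBV; at 20:1 that becomes 1.55 dB over, giving -17.45 dBV.

-17.45 dBV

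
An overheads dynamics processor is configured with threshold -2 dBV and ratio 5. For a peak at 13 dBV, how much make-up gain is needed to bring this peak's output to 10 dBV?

The peak compresses to -2 + 15/5 = 1 dBV.
To reach 10 dBV requires 10 − 1 = 9 dB of make-up.

9 dB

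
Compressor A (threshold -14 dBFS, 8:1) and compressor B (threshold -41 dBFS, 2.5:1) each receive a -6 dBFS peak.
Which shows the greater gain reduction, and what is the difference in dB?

B, by 14 dB

A: GR = 8 − 8/8 = 7 dB.
B: GR = 35 − 35/2.5 = 21 dB.
B applies 14 dB more gain reduction.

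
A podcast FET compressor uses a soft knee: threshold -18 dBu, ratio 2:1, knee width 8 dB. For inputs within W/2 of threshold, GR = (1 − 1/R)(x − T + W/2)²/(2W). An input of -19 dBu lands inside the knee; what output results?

-19.28125 dBu

x − T + W/2 = -19 − (-18) + 4 = 3.
GR = (1 − 1/2) × 3² / 16 = 0.5 × 9 / 16 = 0.28125 dB.
Output = -19 − 0.28125 = -19.28125 dBu.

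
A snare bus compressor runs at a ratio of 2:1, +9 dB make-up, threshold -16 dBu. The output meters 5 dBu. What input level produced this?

8 dBu

Remove make-up: 5 − 9 = -4 dBu.
The compressed level sits -4 − (-16) = 12 dB over threshold.
Undo the ratio: input overshoot = 12 × 2 = 24 dB, giving input = 8 dBu.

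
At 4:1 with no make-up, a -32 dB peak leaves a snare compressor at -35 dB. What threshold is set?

-36 dB

Let T be the threshold. Output overshoot = (input overshoot)/R, so -35 − T = (-32 − T)/4.
4·(-35 − T) = -32 − T → 3·T = -140 − (-32) = -108.
T = -108/3 = -36 dB.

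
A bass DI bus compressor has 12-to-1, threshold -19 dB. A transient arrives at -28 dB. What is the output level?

-28 dB is 9 dB below the -19 dB threshold, so no gain reduction is applied.
Output = input = -28 dB.

-28 dB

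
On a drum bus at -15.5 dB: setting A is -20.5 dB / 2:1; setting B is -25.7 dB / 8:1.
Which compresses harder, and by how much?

B, by 6.425 dB

A: GR = 5 − 5/2 = 2.5 dB.
B: GR = 10.2 − 10.2/8 = 8.925 dB.
B applies 6.425 dB more gain reduction.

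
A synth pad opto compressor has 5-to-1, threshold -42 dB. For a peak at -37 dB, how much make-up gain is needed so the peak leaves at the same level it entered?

Overshoot 5 dB → 5/5 = 1 dB after compression, so the compressed level is -42 + 1 = -41 dB.
Make-up = target − compressed = -37 − (-41) = 4 dB.

4 dB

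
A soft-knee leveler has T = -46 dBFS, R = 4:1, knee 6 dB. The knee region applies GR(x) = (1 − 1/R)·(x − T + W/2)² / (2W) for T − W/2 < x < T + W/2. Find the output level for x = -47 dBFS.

x − T + W/2 = -47 − (-46) + 3 = 2.
GR = (1 − 1/4) × 2² / 12 = 0.75 × 4 / 12 = 0.25 dB.
Output = -47 − 0.25 = -47.25 dBFS.

-47.25 dBFS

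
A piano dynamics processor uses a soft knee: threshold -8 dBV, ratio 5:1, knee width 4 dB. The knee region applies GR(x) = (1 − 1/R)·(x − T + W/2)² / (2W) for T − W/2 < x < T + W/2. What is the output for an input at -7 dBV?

x − T + W/2 = -7 − (-8) + 2 = 3.
GR = (1 − 1/5) × 3² / 8 = 0.8 × 9 / 8 = 0.9 dB.
Output = -7 − 0.9 = -7.9 dBV.

-7.9 dBV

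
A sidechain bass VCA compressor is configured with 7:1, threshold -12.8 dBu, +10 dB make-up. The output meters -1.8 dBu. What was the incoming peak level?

Before make-up, the level was -1.8 − 10 = -11.8 dBu.
Post-compression overshoot = -11.8 − (-12.8) = 1 dB.
Undo the ratio: input overshoot = 1 × 7 = 7 dB, giving input = -5.8 dBu.

-5.8 dBu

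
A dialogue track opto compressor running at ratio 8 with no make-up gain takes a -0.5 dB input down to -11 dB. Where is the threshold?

Let T be the threshold. Output overshoot = (input overshoot)/R, so -11 − T = (-0.5 − T)/8.
8·(-11 − T) = -0.5 − T → 7·T = -88 − (-0.5) = -87.5.
T = -87.5/7 = -12.5 dB.

-12.5 dB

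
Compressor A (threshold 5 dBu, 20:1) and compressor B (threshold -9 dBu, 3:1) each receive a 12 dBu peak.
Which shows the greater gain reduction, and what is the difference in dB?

A: overshoot 7 dB → output overshoot 0.35 dB → GR 6.65 dB.
B: overshoot 21 dB → output overshoot 7 dB → GR 14 dB.
B applies 7.35 dB more gain reduction.

B, by 7.35 dB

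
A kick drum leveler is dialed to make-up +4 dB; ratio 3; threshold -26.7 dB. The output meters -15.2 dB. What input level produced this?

-4.2 dB

Before make-up, the level was -15.2 − 4 = -19.2 dB.
That's 7.5 dB above the -26.7 dB threshold.
Input overshoot = R × output overshoot = 22.5 dB → input = -26.7 + 22.5 = -4.2 dB.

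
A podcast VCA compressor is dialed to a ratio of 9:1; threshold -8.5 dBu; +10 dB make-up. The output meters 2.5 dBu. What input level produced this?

0.5 dBu

Stripping the +10 dB make-up gives -7.5 dBu at the gain stage.
Post-compression overshoot = -7.5 − (-8.5) = 1 dB.
Before 9:1 compression the overshoot was 1 × 9 = 9 dB, so input = -8.5 + 9 = 0.5 dBu.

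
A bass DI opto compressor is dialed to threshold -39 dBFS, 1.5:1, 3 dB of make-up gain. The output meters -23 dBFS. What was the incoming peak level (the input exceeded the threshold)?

Remove make-up: -23 − 3 = -26 dBFS.
The compressed level sits -26 − (-39) = 13 dB over threshold.
Before 1.5:1 compression the overshoot was 13 × 1.5 = 19.5 dB, so input = -39 + 19.5 = -19.5 dBFS.

-19.5 dBFS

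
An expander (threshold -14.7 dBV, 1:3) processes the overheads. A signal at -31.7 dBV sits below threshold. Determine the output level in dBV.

-65.7 dBV

Below threshold, a 1:3 expander applies gain = (3−1)×(T − x) of attenuation.
(3−1) × 17 = 34 dB, so output = -31.7 − 34 = -65.7 dBV.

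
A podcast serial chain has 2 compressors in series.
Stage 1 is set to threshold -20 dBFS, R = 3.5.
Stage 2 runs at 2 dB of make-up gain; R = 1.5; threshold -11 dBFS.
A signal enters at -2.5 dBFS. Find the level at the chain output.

-13 dBFS

Stage 1: -2.5 dBFS is 17.5 dB over -20 dBFS; at 3.5:1 that becomes 5 dB over, giving -15 dBFS.
Stage 2: below threshold (-15 ≤ -11); passes unchanged; make-up brings it to -13 dBFS.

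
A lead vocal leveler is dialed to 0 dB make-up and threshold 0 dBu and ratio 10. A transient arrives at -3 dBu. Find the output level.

-3 dBu

-3 dBu is 3 dB below the 0 dBu threshold, so no gain reduction is applied.
Output = input = -3 dBu.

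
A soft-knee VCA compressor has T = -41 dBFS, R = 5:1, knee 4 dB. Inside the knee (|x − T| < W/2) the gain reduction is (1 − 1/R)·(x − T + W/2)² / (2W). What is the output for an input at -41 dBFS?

-41.4 dBFS

x − T + W/2 = -41 − (-41) + 2 = 2.
GR = (1 − 1/5) × 2² / 8 = 0.8 × 4 / 8 = 0.4 dB.
Output = -41 − 0.4 = -41.4 dBFS.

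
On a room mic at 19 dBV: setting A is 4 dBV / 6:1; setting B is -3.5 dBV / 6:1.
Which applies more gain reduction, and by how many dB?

B, by 6.25 dB

A: GR = 15 − 15/6 = 12.5 dB.
B: GR = 22.5 − 22.5/6 = 18.75 dB.
Difference: 6.25 dB in favour of B.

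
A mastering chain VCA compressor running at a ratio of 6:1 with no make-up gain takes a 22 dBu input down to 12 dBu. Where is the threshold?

Let T be the threshold. Output overshoot = (input overshoot)/R, so 12 − T = (22 − T)/6.
6·(12 − T) = 22 − T → 5·T = 72 − 22 = 50.
T = 50/5 = 10 dBu.

10 dBu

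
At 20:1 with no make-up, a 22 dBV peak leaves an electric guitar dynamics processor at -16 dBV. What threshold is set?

Let T be the threshold. Output overshoot = (input overshoot)/R, so -16 − T = (22 − T)/20.
20·(-16 − T) = 22 − T → 19·T = -320 − 22 = -342.
T = -342/19 = -18 dBV.

-18 dBV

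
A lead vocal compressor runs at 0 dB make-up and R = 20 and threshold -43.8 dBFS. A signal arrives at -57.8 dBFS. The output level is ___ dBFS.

-57.8 dBFS

-57.8 dBFS is 14 dB below the -43.8 dBFS threshold, so no gain reduction is applied.
Output = input = -57.8 dBFS.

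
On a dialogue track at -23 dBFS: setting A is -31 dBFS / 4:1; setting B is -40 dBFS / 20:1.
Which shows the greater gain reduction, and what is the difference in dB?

A: overshoot 8 dB → output overshoot 2 dB → GR 6 dB.
B: overshoot 17 dB → output overshoot 0.85 dB → GR 16.15 dB.
B reduces 10.15 dB more.

B, by 10.15 dB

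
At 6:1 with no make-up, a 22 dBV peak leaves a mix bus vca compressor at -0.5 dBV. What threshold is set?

-5 dBV

Let T be the threshold. Output overshoot = (input overshoot)/R, so -0.5 − T = (22 − T)/6.
6·(-0.5 − T) = 22 − T → 5·T = -3 − 22 = -25.
T = -25/5 = -5 dBV.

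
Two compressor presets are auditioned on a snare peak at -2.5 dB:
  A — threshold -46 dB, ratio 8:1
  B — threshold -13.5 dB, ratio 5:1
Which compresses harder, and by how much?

A: overshoot 43.5 dB → output overshoot 5.4375 dB → GR 38.0625 dB.
B: overshoot 11 dB → output overshoot 2.2 dB → GR 8.8 dB.
Difference: 29.2625 dB in favour of A.

A, by 29.2625 dB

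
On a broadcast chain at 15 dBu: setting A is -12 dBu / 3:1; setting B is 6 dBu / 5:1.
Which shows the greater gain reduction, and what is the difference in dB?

A: GR = 27 − 27/3 = 18 dB.
B: GR = 9 − 9/5 = 7.2 dB.
A reduces 10.8 dB more.

A, by 10.8 dB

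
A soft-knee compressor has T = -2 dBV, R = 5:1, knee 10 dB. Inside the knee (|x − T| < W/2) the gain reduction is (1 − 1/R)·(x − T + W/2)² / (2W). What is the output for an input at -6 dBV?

x − T + W/2 = -6 − (-2) + 5 = 1.
GR = (1 − 1/5) × 1² / 20 = 0.8 × 1 / 20 = 0.04 dB.
Output = -6 − 0.04 = -6.04 dBV.

-6.04 dBV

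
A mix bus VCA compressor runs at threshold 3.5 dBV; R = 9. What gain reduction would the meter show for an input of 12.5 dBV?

8 dB

The signal is 9 dB above threshold.
After 9:1 compression the overshoot becomes 9/9 = 1 dB.
GR = overshoot in − overshoot out = 9 − 1 = 8 dB.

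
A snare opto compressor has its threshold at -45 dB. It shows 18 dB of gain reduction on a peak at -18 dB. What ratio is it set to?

3:1

Input overshoot = -18 − (-45) = 27 dB.
Output overshoot = 27 − 18 = 9 dB.
Ratio = input overshoot / output overshoot = 27 / 9 = 3.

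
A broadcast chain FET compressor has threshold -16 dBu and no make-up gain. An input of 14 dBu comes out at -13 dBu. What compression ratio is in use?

Input overshoot = 14 − (-16) = 30 dB; output overshoot = -13 − (-16) = 3 dB.
Ratio = 30 / 3 = 10.

10:1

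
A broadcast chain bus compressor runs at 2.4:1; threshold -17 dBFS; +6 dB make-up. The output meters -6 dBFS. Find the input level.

-5 dBFS

Before make-up, the level was -6 − 6 = -12 dBFS.
Post-compression overshoot = -12 − (-17) = 5 dB.
Undo the ratio: input overshoot = 5 × 2.4 = 12 dB, giving input = -5 dBFS.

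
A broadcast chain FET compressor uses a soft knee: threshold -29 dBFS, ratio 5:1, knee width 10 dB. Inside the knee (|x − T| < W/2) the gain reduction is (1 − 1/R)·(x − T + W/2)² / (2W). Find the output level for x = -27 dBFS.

-28.96 dBFS

x − T + W/2 = -27 − (-29) + 5 = 7.
GR = (1 − 1/5) × 7² / 20 = 0.8 × 49 / 20 = 1.96 dB.
Output = -27 − 1.96 = -28.96 dBFS.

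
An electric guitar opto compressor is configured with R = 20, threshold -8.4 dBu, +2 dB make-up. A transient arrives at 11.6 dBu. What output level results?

-5.4 dBu

Overshoot: 11.6 − (-8.4) = 20 dB.
20:1 compression reduces that to 20/20 = 1 dB over.
Output = -8.4 + 1 = -7.4 dBu; make-up adds 2 dB, giving -5.4 dBu.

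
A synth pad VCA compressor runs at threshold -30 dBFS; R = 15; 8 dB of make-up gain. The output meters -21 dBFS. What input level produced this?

-15 dBFS

Remove make-up: -21 − 8 = -29 dBFS.
Post-compression overshoot = -29 − (-30) = 1 dB.
Undo the ratio: input overshoot = 1 × 15 = 15 dB, giving input = -15 dBFS.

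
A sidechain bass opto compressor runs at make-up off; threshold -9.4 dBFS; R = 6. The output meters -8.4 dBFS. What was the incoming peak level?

-3.4 dBFS

Post-compression overshoot = -8.4 − (-9.4) = 1 dB.
Before 6:1 compression the overshoot was 1 × 6 = 6 dB, so input = -9.4 + 6 = -3.4 dBFS.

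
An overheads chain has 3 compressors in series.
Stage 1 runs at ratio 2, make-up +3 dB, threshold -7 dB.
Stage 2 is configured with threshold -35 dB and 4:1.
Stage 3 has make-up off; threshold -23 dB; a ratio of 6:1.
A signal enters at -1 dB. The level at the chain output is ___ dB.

-26.5 dB

Stage 1: 6 dB above -7 dB, reduced 2:1 to 3 dB above → -4 dB; +3 dB make-up → -1 dB.
Stage 2: -1 dB is 34 dB over -35 dB; at 4:1 that becomes 8.5 dB over, giving -26.5 dB.
Stage 3: below threshold (-26.5 ≤ -23); passes unchanged; output -26.5 dB.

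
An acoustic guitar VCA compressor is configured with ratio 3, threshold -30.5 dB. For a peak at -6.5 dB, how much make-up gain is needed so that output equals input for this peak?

16 dB

Without make-up, output = threshold + overshoot/3 = -30.5 + 8 = -22.5 dB.
Gap to target: 16 dB.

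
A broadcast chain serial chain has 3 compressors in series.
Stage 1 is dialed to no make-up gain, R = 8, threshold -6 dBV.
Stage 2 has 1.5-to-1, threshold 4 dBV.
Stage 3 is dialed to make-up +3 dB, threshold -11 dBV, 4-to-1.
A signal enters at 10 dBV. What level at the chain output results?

Stage 1: 10 dBV is 16 dB over -6 dBV; at 8:1 that becomes 2 dB over, giving -4 dBV.
Stage 2: below threshold (-4 ≤ 4); passes unchanged; output -4 dBV.
Stage 3: overshoot 7 dB → 7/4 = 1.75 dB → -9.25 dBV; +3 dB make-up → -6.25 dBV.

-6.25 dBV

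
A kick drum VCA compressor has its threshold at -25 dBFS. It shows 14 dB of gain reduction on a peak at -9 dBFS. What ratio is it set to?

Input overshoot = -9 − (-25) = 16 dB.
Output overshoot = 16 − 14 = 2 dB.
Ratio = input overshoot / output overshoot = 16 / 2 = 8.

8:1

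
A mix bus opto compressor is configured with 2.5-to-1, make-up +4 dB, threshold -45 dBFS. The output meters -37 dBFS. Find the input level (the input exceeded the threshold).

-35 dBFS

Stripping the +4 dB make-up gives -41 dBFS at the gain stage.
The compressed level sits -41 − (-45) = 4 dB over threshold.
Input overshoot = R × output overshoot = 10 dB → input = -45 + 10 = -35 dBFS.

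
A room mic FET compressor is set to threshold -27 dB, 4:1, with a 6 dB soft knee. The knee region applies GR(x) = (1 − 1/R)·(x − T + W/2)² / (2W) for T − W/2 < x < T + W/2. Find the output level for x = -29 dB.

-29.0625 dB

x − T + W/2 = -29 − (-27) + 3 = 1.
GR = (1 − 1/4) × 1² / 12 = 0.75 × 1 / 12 = 0.0625 dB.
Output = -29 − 0.0625 = -29.0625 dB.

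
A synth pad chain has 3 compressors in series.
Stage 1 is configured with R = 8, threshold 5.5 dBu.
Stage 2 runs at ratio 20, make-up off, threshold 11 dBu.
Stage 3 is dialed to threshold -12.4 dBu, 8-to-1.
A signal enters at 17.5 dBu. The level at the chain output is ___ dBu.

-9.975 dBu

Stage 1: 12 dB above 5.5 dBu, reduced 8:1 to 1.5 dB above → 7 dBu.
Stage 2: below threshold (7 ≤ 11); passes unchanged; output 7 dBu.
Stage 3: 19.4 dB above -12.4 dBu, reduced 8:1 to 2.425 dB above → -9.975 dBu.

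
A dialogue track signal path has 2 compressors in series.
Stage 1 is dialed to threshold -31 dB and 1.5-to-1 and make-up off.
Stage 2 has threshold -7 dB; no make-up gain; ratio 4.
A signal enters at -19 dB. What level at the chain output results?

Stage 1: overshoot 12 dB → 12/1.5 = 8 dB → -23 dB.
Stage 2: -23 dB ≤ -7 dB, so stage 2 doesn't engage; output -23 dB.

-23 dB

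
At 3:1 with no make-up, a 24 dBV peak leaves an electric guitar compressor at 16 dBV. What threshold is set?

12 dBV

Gain reduction = 24 − 16 = 8 dB; output overshoot = GR / (R − 1) = 8 / 2 = 4 dB.
Threshold = output − output overshoot = 16 − 4 = 12 dBV.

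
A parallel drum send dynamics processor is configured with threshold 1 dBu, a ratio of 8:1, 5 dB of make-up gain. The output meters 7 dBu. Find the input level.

9 dBu

Stripping the +5 dB make-up gives 2 dBu at the gain stage.
Post-compression overshoot = 2 − 1 = 1 dB.
Input overshoot = R × output overshoot = 8 dB → input = 1 + 8 = 9 dBu.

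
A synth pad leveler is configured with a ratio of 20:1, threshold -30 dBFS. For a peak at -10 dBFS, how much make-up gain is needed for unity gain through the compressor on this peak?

19 dB

Overshoot 20 dB → 20/20 = 1 dB after compression, so the compressed level is -30 + 1 = -29 dBFS.
Make-up = target − compressed = -10 − (-29) = 19 dB.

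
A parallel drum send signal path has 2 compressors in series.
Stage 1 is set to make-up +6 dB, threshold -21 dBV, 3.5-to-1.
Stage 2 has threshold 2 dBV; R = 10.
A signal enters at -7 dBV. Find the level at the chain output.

Stage 1: 14 dB above -21 dBV, reduced 3.5:1 to 4 dB above → -17 dBV; +6 dB make-up → -11 dBV.
Stage 2: below threshold (-11 ≤ 2); passes unchanged; output -11 dBV.

-11 dBV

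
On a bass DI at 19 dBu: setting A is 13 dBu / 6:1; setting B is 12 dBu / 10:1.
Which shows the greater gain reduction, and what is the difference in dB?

A: 6 dB over, compressed to 1 dB over, so 5 dB of GR.
B: 7 dB over, compressed to 0.7 dB over, so 6.3 dB of GR.
Difference: 1.3 dB in favour of B.

B, by 1.3 dB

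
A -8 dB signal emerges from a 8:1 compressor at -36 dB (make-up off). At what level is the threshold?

-40 dB

Input is 32 dB above T (since output overshoot × R = input overshoot: (-36 − T)·8 = -8 − T gives T = -40 dB).
Check: -40 + (-8 − (-40))/8 = -40 + 4 = -36 dB. ✓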